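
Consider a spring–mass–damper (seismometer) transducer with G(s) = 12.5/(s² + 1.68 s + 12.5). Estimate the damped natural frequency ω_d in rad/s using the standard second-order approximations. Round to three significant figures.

Matching coefficients with s² + 2ζω_n s + ω_n² gives ω_n² = 12.5 ⇒ ω_n = 3.54 rad/s, and ζ = 1.68/(2ω_n) = 0.238.
ω_d = 3.54·√(1 − 0.238²) = 3.43 rad/s.

ω_d ≈ 3.43 rad/s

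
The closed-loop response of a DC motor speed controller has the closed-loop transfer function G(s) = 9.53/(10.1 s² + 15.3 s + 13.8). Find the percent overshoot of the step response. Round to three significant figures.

Dividing through by 10.1: denominator becomes s² + 1.515 s + 1.366.
So ω_n = √1.366 = 1.17 rad/s and ζ = 1.515/(2·1.17) = 0.648.
Overshoot: exp(−π·0.648/√(1−0.648²)) = 0.0691, i.e. 6.91%.

%OS ≈ 6.91%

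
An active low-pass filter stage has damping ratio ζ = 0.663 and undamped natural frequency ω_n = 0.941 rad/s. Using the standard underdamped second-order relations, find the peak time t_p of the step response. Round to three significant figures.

t_p ≈ 4.46 s

The damped frequency is ω_d = ω_n√(1−ζ²) = 0.941·√(1−0.440) = 0.704 rad/s.
Peak time t_p = π/ω_d = π/0.704 = 4.46 s.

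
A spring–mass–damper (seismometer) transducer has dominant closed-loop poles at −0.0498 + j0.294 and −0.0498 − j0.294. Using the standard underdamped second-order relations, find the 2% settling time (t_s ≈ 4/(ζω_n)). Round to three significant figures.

For poles at −σ ± jω_d, ζω_n = σ = 0.0498, so t_s ≈ 4/σ = 80.3 s.

t_s ≈ 80.3 s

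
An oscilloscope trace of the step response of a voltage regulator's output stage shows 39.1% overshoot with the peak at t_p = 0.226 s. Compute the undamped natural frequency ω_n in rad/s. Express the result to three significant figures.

ζ from %OS: ζ = |ln 0.391|/√(π²+ln²0.391) = 0.286.
From t_p = π/ω_d, ω_d = π/0.226 = 13.9 rad/s, so ω_n = ω_d/√(1−ζ²) = 14.5 rad/s.

ω_n ≈ 14.5 rad/s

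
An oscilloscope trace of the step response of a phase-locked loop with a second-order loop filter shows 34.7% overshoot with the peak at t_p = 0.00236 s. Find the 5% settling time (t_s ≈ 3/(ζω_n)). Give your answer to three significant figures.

The overshoot fixes ζ = −ln(OS)/√(π²+ln²(OS)) = 0.319.
t_p = π/ω_d ⇒ ω_d = 1330 rad/s; then ω_n = ω_d/√(1−ζ²) = 1400 rad/s.
t_s ≈ 3/(ζω_n) = 3/(0.319·1400) = 0.00669 s.

t_s ≈ 0.00669 s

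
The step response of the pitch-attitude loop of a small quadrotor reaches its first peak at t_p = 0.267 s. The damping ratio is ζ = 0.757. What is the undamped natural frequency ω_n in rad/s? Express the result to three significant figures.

Peak time t_p = π/ω_d, so ω_d = π/t_p = π/0.267 = 11.8 rad/s.
ω_n = ω_d/√(1−ζ²) = 11.8/√0.427 = 18.0 rad/s.

ω_n ≈ 18.0 rad/s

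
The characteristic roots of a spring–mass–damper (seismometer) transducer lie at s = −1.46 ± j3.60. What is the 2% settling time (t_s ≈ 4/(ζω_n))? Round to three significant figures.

For poles at −σ ± jω_d, ζω_n = σ = 1.46, so t_s ≈ 4/σ = 2.74 s.

t_s ≈ 2.74 s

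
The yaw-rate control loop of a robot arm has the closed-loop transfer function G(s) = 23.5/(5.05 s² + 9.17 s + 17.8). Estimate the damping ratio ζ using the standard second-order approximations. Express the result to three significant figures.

ζ ≈ 0.484

Dividing through by 5.05: denominator becomes s² + 1.816 s + 3.525.
So ω_n = √3.525 = 1.88 rad/s and ζ = 1.816/(2·1.88) = 0.484.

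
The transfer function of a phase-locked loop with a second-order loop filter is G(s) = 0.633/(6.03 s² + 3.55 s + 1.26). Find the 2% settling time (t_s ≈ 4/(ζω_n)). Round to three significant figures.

Dividing through by 6.03: denominator becomes s² + 0.5887 s + 0.2090.
So ω_n = √0.2090 = 0.457 rad/s and ζ = 0.5887/(2·0.457) = 0.644.
t_s ≈ 4/(ζω_n) = 13.6 s.

t_s ≈ 13.6 s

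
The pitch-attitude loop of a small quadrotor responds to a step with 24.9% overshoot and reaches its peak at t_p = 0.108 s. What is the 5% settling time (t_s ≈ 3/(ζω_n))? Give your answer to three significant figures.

From the overshoot, ζ = −ln(OS)/√(π²+ln²(OS)) = 0.405.
From t_p = π/ω_d, ω_d = π/0.108 = 29.1 rad/s, so ω_n = ω_d/√(1−ζ²) = 31.8 rad/s.
t_s ≈ 3/(ζω_n) = 3/(0.405·31.8) = 0.233 s.

t_s ≈ 0.233 s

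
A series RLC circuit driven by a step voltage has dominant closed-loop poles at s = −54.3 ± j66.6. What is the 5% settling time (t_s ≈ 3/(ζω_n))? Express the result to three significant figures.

For poles at −σ ± jω_d, ζω_n = σ = 54.3, so t_s ≈ 3/σ = 0.0552 s.

t_s ≈ 0.0552 s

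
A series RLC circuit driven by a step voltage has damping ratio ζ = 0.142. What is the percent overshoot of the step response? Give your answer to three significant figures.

%OS ≈ 63.7%

For an underdamped second-order system, %OS = 100·exp(−πζ/√(1−ζ²)).
πζ/√(1−ζ²) = π·0.142/√(1−0.0202) = 0.4507, so %OS = 100·e^(−0.4507) = 63.7%.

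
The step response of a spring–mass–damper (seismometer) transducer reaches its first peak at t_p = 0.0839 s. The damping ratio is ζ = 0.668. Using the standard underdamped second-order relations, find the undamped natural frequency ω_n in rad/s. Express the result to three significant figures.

ω_n ≈ 50.3 rad/s

Peak time t_p = π/ω_d, so ω_d = π/t_p = π/0.0839 = 37.4 rad/s.
ω_n = ω_d/√(1−ζ²) = 37.4/√0.554 = 50.3 rad/s.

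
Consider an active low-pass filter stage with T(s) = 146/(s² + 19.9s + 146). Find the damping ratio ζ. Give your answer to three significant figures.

ζ ≈ 0.823

Matching coefficients with s² + 2ζω_n s + ω_n² gives ω_n² = 146 ⇒ ω_n = 12.1 rad/s, and ζ = 19.9/(2ω_n) = 0.823.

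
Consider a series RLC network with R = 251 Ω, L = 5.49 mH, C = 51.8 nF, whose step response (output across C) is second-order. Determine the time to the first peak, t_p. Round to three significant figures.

For a series RLC circuit (capacitor voltage as output), ω_n = 1/√(LC) = 1/√(5.49 mH · 51.8 nF) = 59300 rad/s.
ζ = (R/2)·√(C/L) = (251/2)·√(51.8 nF/5.49 mH) = 0.385.
ω_d = 59300·√(1 − 0.385²) = 54700 rad/s. t_p = π/ω_d = 0.0000574 s.

t_p ≈ 0.0000574 s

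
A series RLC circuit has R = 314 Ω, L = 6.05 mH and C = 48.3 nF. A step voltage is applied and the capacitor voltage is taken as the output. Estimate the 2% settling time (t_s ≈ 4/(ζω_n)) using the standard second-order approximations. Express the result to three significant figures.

For a series RLC circuit (capacitor voltage as output), ω_n = 1/√(LC) = 1/√(6.05 mH · 48.3 nF) = 58500 rad/s.
ζ = (R/2)·√(C/L) = (314/2)·√(48.3 nF/6.05 mH) = 0.444.
t_s ≈ 4/(ζω_n) = 0.000154 s.

t_s ≈ 0.000154 s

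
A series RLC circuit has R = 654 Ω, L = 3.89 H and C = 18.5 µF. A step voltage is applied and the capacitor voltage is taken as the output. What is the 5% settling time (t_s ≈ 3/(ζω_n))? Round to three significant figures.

For a series RLC circuit (capacitor voltage as output), ω_n = 1/√(LC) = 1/√(3.89 H · 18.5 µF) = 118 rad/s.
ζ = (R/2)·√(C/L) = (654/2)·√(18.5 µF/3.89 H) = 0.713.
t_s ≈ 3/(ζω_n) = 0.0357 s.

t_s ≈ 0.0357 s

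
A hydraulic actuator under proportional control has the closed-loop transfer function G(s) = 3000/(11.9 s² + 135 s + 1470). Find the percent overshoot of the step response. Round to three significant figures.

Dividing through by 11.9: denominator becomes s² + 11.34 s + 123.5.
So ω_n = √123.5 = 11.1 rad/s and ζ = 11.34/(2·11.1) = 0.510.
%OS = 100 e^{−πζ/√(1−ζ²)} with ζ = 0.510 gives 15.5%.

%OS ≈ 15.5%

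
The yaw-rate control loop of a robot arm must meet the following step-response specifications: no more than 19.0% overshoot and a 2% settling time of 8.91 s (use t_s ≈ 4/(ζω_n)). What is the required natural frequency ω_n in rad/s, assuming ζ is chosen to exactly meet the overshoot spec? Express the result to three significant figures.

ω_n ≈ 0.961 rad/s

From %OS = 100·exp(−πζ/√(1−ζ²)), invert to get ζ = −ln(OS)/√(π² + ln²(OS)) with OS = 0.190.
−ln 0.190 = 1.661, so ζ = 1.661/√(π² + 2.758) = 0.467.
Then ω_n = 4/(ζ t_s) = 4/(0.467 × 8.91) = 0.961 rad/s.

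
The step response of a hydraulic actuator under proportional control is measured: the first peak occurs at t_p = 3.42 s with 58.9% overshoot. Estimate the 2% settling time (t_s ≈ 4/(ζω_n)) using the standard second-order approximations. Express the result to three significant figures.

t_s ≈ 25.8 s

ζ from %OS: ζ = |ln 0.589|/√(π²+ln²0.589) = 0.166.
t_p = π/ω_d ⇒ ω_d = 0.919 rad/s; then ω_n = ω_d/√(1−ζ²) = 0.932 rad/s.
t_s ≈ 4/(ζω_n) = 4/(0.166·0.932) = 25.8 s.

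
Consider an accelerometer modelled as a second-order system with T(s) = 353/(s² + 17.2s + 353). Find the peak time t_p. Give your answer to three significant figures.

t_p ≈ 0.188 s

ω_n = √353 = 18.8 rad/s; ζ = 17.2/(2·18.8) = 0.458.
The damped frequency ω_d = ω_n√(1−ζ²) = 16.7 rad/s. Then t_p = π/ω_d = 0.188 s.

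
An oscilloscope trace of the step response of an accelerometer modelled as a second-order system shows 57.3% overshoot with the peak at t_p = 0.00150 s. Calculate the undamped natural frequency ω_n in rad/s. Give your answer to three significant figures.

The overshoot fixes ζ = −ln(OS)/√(π²+ln²(OS)) = 0.175.
t_p = π/ω_d ⇒ ω_d = 2090 rad/s; then ω_n = ω_d/√(1−ζ²) = 2130 rad/s.

ω_n ≈ 2130 rad/s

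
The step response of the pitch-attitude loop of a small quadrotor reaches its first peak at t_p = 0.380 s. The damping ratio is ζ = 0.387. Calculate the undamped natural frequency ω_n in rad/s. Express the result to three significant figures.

Peak time t_p = π/ω_d, so ω_d = π/t_p = π/0.380 = 8.27 rad/s.
ω_n = ω_d/√(1−ζ²) = 8.27/√0.850 = 8.97 rad/s.

ω_n ≈ 8.97 rad/s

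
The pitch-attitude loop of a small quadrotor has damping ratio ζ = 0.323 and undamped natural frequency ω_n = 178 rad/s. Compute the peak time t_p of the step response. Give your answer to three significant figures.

The damped frequency is ω_d = ω_n√(1−ζ²) = 178·√(1−0.104) = 168 rad/s.
Peak time t_p = π/ω_d = π/168 = 0.0186 s.

t_p ≈ 0.0186 s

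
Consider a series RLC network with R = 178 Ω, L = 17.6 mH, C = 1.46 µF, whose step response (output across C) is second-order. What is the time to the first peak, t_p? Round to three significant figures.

t_p ≈ 0.000860 s

For a series RLC circuit (capacitor voltage as output), ω_n = 1/√(LC) = 1/√(17.6 mH · 1.46 µF) = 6240 rad/s.
ζ = (R/2)·√(C/L) = (178/2)·√(1.46 µF/17.6 mH) = 0.811.
The damped frequency ω_d = ω_n√(1−ζ²) = 3650 rad/s. t_p = π/ω_d = 0.000860 s.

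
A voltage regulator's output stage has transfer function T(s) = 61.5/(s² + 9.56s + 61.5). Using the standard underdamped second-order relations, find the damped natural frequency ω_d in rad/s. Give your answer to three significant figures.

ω_d ≈ 6.22 rad/s

Comparing the denominator to s² + 2ζω_n s + ω_n²: ω_n = √61.5 = 7.84 rad/s, and 2ζω_n = 9.56 so ζ = 9.56/(2·7.84) = 0.610.
ω_d = ω_n√(1−ζ²) = 6.22 rad/s.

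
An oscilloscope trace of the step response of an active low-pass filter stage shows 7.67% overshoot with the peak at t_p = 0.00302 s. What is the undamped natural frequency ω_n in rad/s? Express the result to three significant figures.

ω_n ≈ 1340 rad/s

The overshoot fixes ζ = −ln(OS)/√(π²+ln²(OS)) = 0.633.
From t_p = π/ω_d, ω_d = π/0.00302 = 1040 rad/s, so ω_n = ω_d/√(1−ζ²) = 1340 rad/s.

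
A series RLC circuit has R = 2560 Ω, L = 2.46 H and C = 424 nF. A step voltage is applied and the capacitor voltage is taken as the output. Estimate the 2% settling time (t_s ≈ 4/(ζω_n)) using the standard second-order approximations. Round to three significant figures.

t_s ≈ 0.00769 s

For a series RLC circuit (capacitor voltage as output), ω_n = 1/√(LC) = 1/√(2.46 H · 424 nF) = 979 rad/s.
ζ = (R/2)·√(C/L) = (2560/2)·√(424 nF/2.46 H) = 0.531.
t_s ≈ 4/(ζω_n) = 0.00769 s.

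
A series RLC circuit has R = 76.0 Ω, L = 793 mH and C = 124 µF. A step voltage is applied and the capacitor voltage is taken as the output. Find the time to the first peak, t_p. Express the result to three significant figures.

For a series RLC circuit (capacitor voltage as output), ω_n = 1/√(LC) = 1/√(793 mH · 124 µF) = 101 rad/s.
ζ = (R/2)·√(C/L) = (76.0/2)·√(124 µF/793 mH) = 0.475.
The damped frequency ω_d = ω_n√(1−ζ²) = 88.7 rad/s. t_p = π/ω_d = 0.0354 s.

t_p ≈ 0.0354 s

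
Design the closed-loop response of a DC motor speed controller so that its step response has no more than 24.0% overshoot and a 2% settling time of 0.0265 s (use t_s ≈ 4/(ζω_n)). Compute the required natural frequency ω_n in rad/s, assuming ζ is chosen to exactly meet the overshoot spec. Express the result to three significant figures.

Inverting the overshoot relation: ζ = |ln 0.240|/√(π² + ln²0.240) = 0.414.
Then ω_n = 4/(ζ t_s) = 4/(0.414 × 0.0265) = 365 rad/s.

ω_n ≈ 365 rad/s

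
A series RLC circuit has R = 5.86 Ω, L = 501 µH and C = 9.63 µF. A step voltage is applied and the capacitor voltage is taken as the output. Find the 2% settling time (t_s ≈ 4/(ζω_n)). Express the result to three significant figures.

For a series RLC circuit (capacitor voltage as output), ω_n = 1/√(LC) = 1/√(501 µH · 9.63 µF) = 14400 rad/s.
ζ = (R/2)·√(C/L) = (5.86/2)·√(9.63 µF/501 µH) = 0.406.
t_s ≈ 4/(ζω_n) = 0.000684 s.

t_s ≈ 0.000684 s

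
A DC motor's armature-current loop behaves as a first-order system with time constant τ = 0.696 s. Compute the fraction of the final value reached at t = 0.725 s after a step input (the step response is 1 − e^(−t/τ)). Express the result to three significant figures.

y(t)/y_∞ = 1 − e^(−t/τ) = 1 − e^(−0.725/0.696) = 1 − e^(−1.04) = 0.647.

y/y_∞ ≈ 0.647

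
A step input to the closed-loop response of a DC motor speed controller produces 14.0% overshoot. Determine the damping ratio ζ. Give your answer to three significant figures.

ζ = −ln(OS)/√(π² + (ln OS)²). With OS = 0.140, ln OS = −1.966 and ζ = 1.966/3.706 = 0.531.

ζ ≈ 0.531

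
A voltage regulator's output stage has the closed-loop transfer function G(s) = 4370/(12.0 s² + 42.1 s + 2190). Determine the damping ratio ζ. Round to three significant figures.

Dividing through by 12.0: denominator becomes s² + 3.508 s + 182.5.
So ω_n = √182.5 = 13.5 rad/s and ζ = 3.508/(2·13.5) = 0.130.

ζ ≈ 0.130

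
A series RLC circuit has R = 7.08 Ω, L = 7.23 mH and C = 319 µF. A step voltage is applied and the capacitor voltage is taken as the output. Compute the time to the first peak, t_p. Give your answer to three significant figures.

For a series RLC circuit (capacitor voltage as output), ω_n = 1/√(LC) = 1/√(7.23 mH · 319 µF) = 658 rad/s.
ζ = (R/2)·√(C/L) = (7.08/2)·√(319 µF/7.23 mH) = 0.744.
The damped frequency ω_d = ω_n√(1−ζ²) = 440 rad/s. t_p = π/ω_d = 0.00714 s.

t_p ≈ 0.00714 s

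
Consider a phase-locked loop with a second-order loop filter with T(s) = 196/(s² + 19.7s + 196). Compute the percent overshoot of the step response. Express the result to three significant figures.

%OS ≈ 4.46%

ω_n = √196 = 14.0 rad/s; ζ = 19.7/(2·14.0) = 0.704.
%OS = 100 e^{−πζ/√(1−ζ²)} with ζ = 0.704 gives 4.46%.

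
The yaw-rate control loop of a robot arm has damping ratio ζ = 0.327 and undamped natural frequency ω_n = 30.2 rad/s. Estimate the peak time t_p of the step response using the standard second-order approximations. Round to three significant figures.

t_p ≈ 0.110 s

The damped frequency is ω_d = ω_n√(1−ζ²) = 30.2·√(1−0.107) = 28.5 rad/s.
Peak time t_p = π/ω_d = π/28.5 = 0.110 s.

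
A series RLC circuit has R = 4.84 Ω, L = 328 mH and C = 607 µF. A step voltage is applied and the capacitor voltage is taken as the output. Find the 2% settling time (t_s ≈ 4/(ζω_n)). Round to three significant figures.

t_s ≈ 0.542 s

For a series RLC circuit (capacitor voltage as output), ω_n = 1/√(LC) = 1/√(328 mH · 607 µF) = 70.9 rad/s.
ζ = (R/2)·√(C/L) = (4.84/2)·√(607 µF/328 mH) = 0.104.
t_s ≈ 4/(ζω_n) = 0.542 s.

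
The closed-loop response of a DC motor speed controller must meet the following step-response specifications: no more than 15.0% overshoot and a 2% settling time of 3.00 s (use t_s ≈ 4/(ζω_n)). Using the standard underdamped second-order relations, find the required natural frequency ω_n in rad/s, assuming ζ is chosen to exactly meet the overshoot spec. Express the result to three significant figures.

ω_n ≈ 2.58 rad/s

From %OS = 100·exp(−πζ/√(1−ζ²)), invert to get ζ = −ln(OS)/√(π² + ln²(OS)) with OS = 0.150.
−ln 0.150 = 1.897, so ζ = 1.897/√(π² + 3.599) = 0.517.
Then ω_n = 4/(ζ t_s) = 4/(0.517 × 3.00) = 2.58 rad/s.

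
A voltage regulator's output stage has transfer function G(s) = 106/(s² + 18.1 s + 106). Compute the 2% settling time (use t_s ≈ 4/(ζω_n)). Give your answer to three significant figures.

Matching coefficients with s² + 2ζω_n s + ω_n² gives ω_n² = 106 ⇒ ω_n = 10.3 rad/s, and ζ = 18.1/(2ω_n) = 0.879.
t_s ≈ 4/(ζω_n) = 4/(0.879·10.3) = 0.442 s.

t_s ≈ 0.442 s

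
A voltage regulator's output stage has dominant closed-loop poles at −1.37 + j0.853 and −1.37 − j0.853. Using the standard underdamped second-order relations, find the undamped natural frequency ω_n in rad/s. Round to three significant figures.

|pole| = ω_n = √(1.37² + 0.853²) = 1.61 rad/s; ζ = cos θ = σ/ω_n = 0.849.

ω_n ≈ 1.61 rad/s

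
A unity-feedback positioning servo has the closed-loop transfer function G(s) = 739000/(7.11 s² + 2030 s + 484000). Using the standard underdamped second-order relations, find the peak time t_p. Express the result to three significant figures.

t_p ≈ 0.0144 s

Dividing through by 7.11: denominator becomes s² + 285.5 s + 68070.
So ω_n = √68070 = 261 rad/s and ζ = 285.5/(2·261) = 0.547.
The damped frequency ω_d = ω_n√(1−ζ²) = 218 rad/s. t_p = π/ω_d = 0.0144 s.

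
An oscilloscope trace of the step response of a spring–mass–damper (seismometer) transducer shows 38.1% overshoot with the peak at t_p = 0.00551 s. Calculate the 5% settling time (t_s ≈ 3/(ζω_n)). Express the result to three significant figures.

t_s ≈ 0.0171 s

The overshoot fixes ζ = −ln(OS)/√(π²+ln²(OS)) = 0.294.
From t_p = π/ω_d, ω_d = π/0.00551 = 570 rad/s, so ω_n = ω_d/√(1−ζ²) = 596 rad/s.
t_s ≈ 3/(ζω_n) = 3/(0.294·596) = 0.0171 s.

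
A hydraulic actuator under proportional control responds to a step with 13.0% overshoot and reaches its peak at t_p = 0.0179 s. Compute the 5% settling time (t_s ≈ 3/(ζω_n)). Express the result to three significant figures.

The overshoot fixes ζ = −ln(OS)/√(π²+ln²(OS)) = 0.545.
t_p = π/ω_d ⇒ ω_d = 176 rad/s; then ω_n = ω_d/√(1−ζ²) = 209 rad/s.
t_s ≈ 3/(ζω_n) = 3/(0.545·209) = 0.0263 s.

t_s ≈ 0.0263 s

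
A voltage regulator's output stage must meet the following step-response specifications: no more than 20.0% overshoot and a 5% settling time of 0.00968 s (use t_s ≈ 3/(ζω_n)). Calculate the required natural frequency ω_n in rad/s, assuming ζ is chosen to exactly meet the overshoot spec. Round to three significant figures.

ω_n ≈ 680 rad/s

ζ = −ln(OS)/√(π² + (ln OS)²). With OS = 0.200, ln OS = −1.609 and ζ = 1.609/3.530 = 0.456.
From t_s ≈ 3/(ζω_n): ω_n = 3/(ζ·t_s) = 3/(0.456·0.00968) = 680 rad/s.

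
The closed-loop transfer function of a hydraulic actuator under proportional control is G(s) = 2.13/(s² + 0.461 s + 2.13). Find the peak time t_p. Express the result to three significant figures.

t_p ≈ 2.18 s

Comparing the denominator to s² + 2ζω_n s + ω_n²: ω_n = √2.13 = 1.46 rad/s, and 2ζω_n = 0.461 so ζ = 0.461/(2·1.46) = 0.158.
ω_d = 1.46·√(1 − 0.158²) = 1.44 rad/s. Then t_p = π/ω_d = 2.18 s.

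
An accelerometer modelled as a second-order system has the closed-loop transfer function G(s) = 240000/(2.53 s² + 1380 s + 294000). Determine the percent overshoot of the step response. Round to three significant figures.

Dividing through by 2.53: denominator becomes s² + 545.5 s + 116200.
So ω_n = √116200 = 341 rad/s and ζ = 545.5/(2·341) = 0.800.
Overshoot: exp(−π·0.800/√(1−0.800²)) = 0.0152, i.e. 1.52%.

%OS ≈ 1.52%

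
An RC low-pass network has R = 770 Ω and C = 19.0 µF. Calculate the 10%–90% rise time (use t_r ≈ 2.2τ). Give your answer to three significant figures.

t_r ≈ 0.0322 s

τ = RC = 770 × 19.0 µF = 0.0146 s.
t_r ≈ 2.2τ = 0.0322 s.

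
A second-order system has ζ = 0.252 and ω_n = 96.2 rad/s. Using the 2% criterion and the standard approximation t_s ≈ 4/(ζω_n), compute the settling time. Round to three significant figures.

t_s ≈ 0.165 s

t_s ≈ 4/(ζω_n) = 4/(0.252 × 96.2) = 0.165 s.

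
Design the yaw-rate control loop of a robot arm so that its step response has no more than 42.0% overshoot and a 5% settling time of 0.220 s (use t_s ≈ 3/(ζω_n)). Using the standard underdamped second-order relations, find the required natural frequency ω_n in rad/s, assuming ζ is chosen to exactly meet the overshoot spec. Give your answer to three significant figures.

Inverting the overshoot relation: ζ = |ln 0.420|/√(π² + ln²0.420) = 0.266.
From t_s ≈ 3/(ζω_n): ω_n = 3/(ζ·t_s) = 3/(0.266·0.220) = 51.2 rad/s.

ω_n ≈ 51.2 rad/s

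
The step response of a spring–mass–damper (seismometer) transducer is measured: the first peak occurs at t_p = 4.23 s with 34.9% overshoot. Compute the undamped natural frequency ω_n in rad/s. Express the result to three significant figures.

The overshoot fixes ζ = −ln(OS)/√(π²+ln²(OS)) = 0.318.
From t_p = π/ω_d, ω_d = π/4.23 = 0.743 rad/s, so ω_n = ω_d/√(1−ζ²) = 0.783 rad/s.

ω_n ≈ 0.783 rad/s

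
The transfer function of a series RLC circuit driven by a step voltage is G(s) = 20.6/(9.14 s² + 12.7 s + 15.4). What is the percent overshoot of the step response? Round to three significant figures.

%OS ≈ 13.7%

Dividing through by 9.14: denominator becomes s² + 1.389 s + 1.685.
So ω_n = √1.685 = 1.30 rad/s and ζ = 1.389/(2·1.30) = 0.535.
Overshoot: exp(−π·0.535/√(1−0.535²)) = 0.137, i.e. 13.7%.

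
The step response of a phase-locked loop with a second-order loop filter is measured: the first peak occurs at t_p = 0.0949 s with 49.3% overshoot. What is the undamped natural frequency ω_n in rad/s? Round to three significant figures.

From the overshoot, ζ = −ln(OS)/√(π²+ln²(OS)) = 0.220.
From t_p = π/ω_d, ω_d = π/0.0949 = 33.1 rad/s, so ω_n = ω_d/√(1−ζ²) = 33.9 rad/s.

ω_n ≈ 33.9 rad/s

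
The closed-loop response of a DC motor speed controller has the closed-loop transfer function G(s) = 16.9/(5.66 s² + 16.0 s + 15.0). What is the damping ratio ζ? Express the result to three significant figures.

Dividing through by 5.66: denominator becomes s² + 2.827 s + 2.650.
So ω_n = √2.650 = 1.63 rad/s and ζ = 2.827/(2·1.63) = 0.868.

ζ ≈ 0.868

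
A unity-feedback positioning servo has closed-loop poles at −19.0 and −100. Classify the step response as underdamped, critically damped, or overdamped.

overdamped

Since the poles are distinct, negative and real, the response is overdamped.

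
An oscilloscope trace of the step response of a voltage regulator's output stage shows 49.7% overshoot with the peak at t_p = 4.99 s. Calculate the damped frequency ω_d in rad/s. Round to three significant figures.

ω_d ≈ 0.630 rad/s

t_p = π/ω_d, so ω_d = π/4.99 = 0.630 rad/s.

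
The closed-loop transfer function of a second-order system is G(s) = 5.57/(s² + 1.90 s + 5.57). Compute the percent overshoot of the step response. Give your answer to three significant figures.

%OS ≈ 25.1%

ω_n = √5.57 = 2.36 rad/s; ζ = 1.90/(2·2.36) = 0.403.
%OS = 100 e^{−πζ/√(1−ζ²)} with ζ = 0.403 gives 25.1%.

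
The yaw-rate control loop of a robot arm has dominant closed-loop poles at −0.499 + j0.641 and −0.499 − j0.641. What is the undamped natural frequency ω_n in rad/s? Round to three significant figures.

The poles are at −σ ± jω_d with σ = 0.499 and ω_d = 0.641, so ω_n = √(σ²+ω_d²) = 0.812 rad/s and ζ = σ/ω_n = 0.614.

ω_n ≈ 0.812 rad/s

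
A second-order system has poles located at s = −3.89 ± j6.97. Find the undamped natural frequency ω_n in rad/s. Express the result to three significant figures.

ω_n ≈ 7.98 rad/s

With σ = 3.89, ω_d = 6.97: ω_n = √(σ²+ω_d²) = 7.98 rad/s, ζ = σ/ω_n = 0.487.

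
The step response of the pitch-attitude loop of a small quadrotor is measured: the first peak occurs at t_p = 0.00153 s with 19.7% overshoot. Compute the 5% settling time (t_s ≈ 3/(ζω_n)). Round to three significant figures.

t_s ≈ 0.00283 s

The overshoot fixes ζ = −ln(OS)/√(π²+ln²(OS)) = 0.459.
t_p = π/ω_d ⇒ ω_d = 2050 rad/s; then ω_n = ω_d/√(1−ζ²) = 2310 rad/s.
t_s ≈ 3/(ζω_n) = 3/(0.459·2310) = 0.00283 s.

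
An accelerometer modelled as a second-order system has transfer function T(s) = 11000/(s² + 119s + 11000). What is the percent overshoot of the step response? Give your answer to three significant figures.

%OS ≈ 11.5%

ω_n = √11000 = 105 rad/s; ζ = 119/(2·105) = 0.567.
Overshoot: exp(−π·0.567/√(1−0.567²)) = 0.115, i.e. 11.5%.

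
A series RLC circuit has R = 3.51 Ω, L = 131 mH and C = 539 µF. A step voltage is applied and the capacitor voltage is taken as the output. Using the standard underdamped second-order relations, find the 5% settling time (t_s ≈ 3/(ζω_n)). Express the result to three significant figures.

For a series RLC circuit (capacitor voltage as output), ω_n = 1/√(LC) = 1/√(131 mH · 539 µF) = 119 rad/s.
ζ = (R/2)·√(C/L) = (3.51/2)·√(539 µF/131 mH) = 0.113.
t_s ≈ 3/(ζω_n) = 0.224 s.

t_s ≈ 0.224 s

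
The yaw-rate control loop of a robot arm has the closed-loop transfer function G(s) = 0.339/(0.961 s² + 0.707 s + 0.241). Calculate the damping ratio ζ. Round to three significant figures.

ζ ≈ 0.735

Dividing through by 0.961: denominator becomes s² + 0.7357 s + 0.2508.
So ω_n = √0.2508 = 0.501 rad/s and ζ = 0.7357/(2·0.501) = 0.735.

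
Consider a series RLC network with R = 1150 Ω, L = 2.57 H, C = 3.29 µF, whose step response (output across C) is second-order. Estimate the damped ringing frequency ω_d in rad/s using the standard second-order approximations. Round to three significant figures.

For a series RLC circuit (capacitor voltage as output), ω_n = 1/√(LC) = 1/√(2.57 H · 3.29 µF) = 344 rad/s.
ζ = (R/2)·√(C/L) = (1150/2)·√(3.29 µF/2.57 H) = 0.651.
ω_d = 344·√(1 − 0.651²) = 261 rad/s.

ω_d ≈ 261 rad/s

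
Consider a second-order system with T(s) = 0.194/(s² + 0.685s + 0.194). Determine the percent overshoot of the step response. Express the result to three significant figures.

ω_n = √0.194 = 0.440 rad/s; ζ = 0.685/(2·0.440) = 0.778.
Overshoot: exp(−π·0.778/√(1−0.778²)) = 0.0205, i.e. 2.05%.

%OS ≈ 2.05%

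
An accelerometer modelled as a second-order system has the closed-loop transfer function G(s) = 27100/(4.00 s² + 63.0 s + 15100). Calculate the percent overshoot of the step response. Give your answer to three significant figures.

Dividing through by 4.00: denominator becomes s² + 15.75 s + 3775.
So ω_n = √3775 = 61.4 rad/s and ζ = 15.75/(2·61.4) = 0.128.
Overshoot: exp(−π·0.128/√(1−0.128²)) = 0.666, i.e. 66.6%.

%OS ≈ 66.6%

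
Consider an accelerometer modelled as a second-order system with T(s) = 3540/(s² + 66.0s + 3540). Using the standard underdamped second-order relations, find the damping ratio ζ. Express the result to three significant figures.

ζ ≈ 0.555

Comparing the denominator to s² + 2ζω_n s + ω_n²: ω_n = √3540 = 59.5 rad/s, and 2ζω_n = 66.0 so ζ = 66.0/(2·59.5) = 0.555.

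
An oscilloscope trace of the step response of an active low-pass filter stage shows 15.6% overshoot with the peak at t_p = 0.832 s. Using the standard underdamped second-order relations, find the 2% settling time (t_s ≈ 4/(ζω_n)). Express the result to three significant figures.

t_s ≈ 1.79 s

The overshoot fixes ζ = −ln(OS)/√(π²+ln²(OS)) = 0.509.
t_p = π/ω_d ⇒ ω_d = 3.78 rad/s; then ω_n = ω_d/√(1−ζ²) = 4.39 rad/s.
t_s ≈ 4/(ζω_n) = 4/(0.509·4.39) = 1.79 s.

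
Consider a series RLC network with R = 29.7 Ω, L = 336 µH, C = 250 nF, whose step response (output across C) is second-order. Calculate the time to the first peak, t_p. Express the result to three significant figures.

t_p ≈ 0.0000315 s

For a series RLC circuit (capacitor voltage as output), ω_n = 1/√(LC) = 1/√(336 µH · 250 nF) = 109000 rad/s.
ζ = (R/2)·√(C/L) = (29.7/2)·√(250 nF/336 µH) = 0.405.
ω_d = 109000·√(1 − 0.405²) = 99800 rad/s. t_p = π/ω_d = 0.0000315 s.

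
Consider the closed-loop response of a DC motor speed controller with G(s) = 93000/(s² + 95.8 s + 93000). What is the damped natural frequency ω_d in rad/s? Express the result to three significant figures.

Matching coefficients with s² + 2ζω_n s + ω_n² gives ω_n² = 93000 ⇒ ω_n = 305 rad/s, and ζ = 95.8/(2ω_n) = 0.157.
ω_d = ω_n√(1−ζ²) = 301 rad/s.

ω_d ≈ 301 rad/s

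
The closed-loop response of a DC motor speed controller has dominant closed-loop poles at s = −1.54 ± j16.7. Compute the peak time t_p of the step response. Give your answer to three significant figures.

t_p ≈ 0.188 s

t_p = π/ω_d with ω_d = 16.7 (the imaginary part), so t_p = 0.188 s.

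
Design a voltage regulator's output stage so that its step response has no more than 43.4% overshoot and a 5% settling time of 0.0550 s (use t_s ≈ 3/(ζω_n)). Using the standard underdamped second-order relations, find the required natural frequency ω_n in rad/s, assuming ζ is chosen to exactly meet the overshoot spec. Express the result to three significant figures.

ω_n ≈ 212 rad/s

Inverting the overshoot relation: ζ = |ln 0.434|/√(π² + ln²0.434) = 0.257.
Then ω_n = 3/(ζ t_s) = 3/(0.257 × 0.0550) = 212 rad/s.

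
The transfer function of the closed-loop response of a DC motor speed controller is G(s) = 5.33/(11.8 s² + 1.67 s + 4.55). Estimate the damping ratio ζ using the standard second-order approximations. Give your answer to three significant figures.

ζ ≈ 0.114

Dividing through by 11.8: denominator becomes s² + 0.1415 s + 0.3856.
So ω_n = √0.3856 = 0.621 rad/s and ζ = 0.1415/(2·0.621) = 0.114.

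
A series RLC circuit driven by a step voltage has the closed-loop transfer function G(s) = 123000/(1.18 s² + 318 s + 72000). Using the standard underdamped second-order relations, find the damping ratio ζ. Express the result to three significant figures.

ζ ≈ 0.545

Dividing through by 1.18: denominator becomes s² + 269.5 s + 61020.
So ω_n = √61020 = 247 rad/s and ζ = 269.5/(2·247) = 0.545.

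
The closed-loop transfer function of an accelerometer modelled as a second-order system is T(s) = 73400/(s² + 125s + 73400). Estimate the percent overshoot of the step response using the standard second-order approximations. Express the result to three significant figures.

ω_n = √73400 = 271 rad/s; ζ = 125/(2·271) = 0.231.
%OS = 100 e^{−πζ/√(1−ζ²)} with ζ = 0.231 gives 47.5%.

%OS ≈ 47.5%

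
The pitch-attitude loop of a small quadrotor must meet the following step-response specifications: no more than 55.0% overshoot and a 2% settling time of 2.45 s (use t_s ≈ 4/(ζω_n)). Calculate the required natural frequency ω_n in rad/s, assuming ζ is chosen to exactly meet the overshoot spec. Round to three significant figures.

From %OS = 100·exp(−πζ/√(1−ζ²)), invert to get ζ = −ln(OS)/√(π² + ln²(OS)) with OS = 0.550.
−ln 0.550 = 0.5978, so ζ = 0.5978/√(π² + 0.3574) = 0.187.
From t_s ≈ 4/(ζω_n): ω_n = 4/(ζ·t_s) = 4/(0.187·2.45) = 8.73 rad/s.

ω_n ≈ 8.73 rad/s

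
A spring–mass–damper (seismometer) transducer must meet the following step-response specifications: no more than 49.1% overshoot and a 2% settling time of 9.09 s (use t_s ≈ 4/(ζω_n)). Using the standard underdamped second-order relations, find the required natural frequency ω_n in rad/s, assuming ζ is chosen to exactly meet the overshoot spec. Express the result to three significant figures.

ω_n ≈ 1.99 rad/s

ζ = −ln(OS)/√(π² + (ln OS)²). With OS = 0.491, ln OS = −0.7113 and ζ = 0.7113/3.221 = 0.221.
From t_s ≈ 4/(ζω_n): ω_n = 4/(ζ·t_s) = 4/(0.221·9.09) = 1.99 rad/s.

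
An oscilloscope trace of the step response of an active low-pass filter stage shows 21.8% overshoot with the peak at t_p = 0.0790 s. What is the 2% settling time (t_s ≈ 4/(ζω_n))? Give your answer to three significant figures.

t_s ≈ 0.207 s

From the overshoot, ζ = −ln(OS)/√(π²+ln²(OS)) = 0.436.
t_p = π/ω_d ⇒ ω_d = 39.8 rad/s; then ω_n = ω_d/√(1−ζ²) = 44.2 rad/s.
t_s ≈ 4/(ζω_n) = 4/(0.436·44.2) = 0.207 s.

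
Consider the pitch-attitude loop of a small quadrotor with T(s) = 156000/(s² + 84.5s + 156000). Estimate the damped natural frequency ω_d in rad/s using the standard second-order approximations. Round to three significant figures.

Comparing the denominator to s² + 2ζω_n s + ω_n²: ω_n = √156000 = 395 rad/s, and 2ζω_n = 84.5 so ζ = 84.5/(2·395) = 0.107.
The damped frequency ω_d = ω_n√(1−ζ²) = 393 rad/s.

ω_d ≈ 393 rad/s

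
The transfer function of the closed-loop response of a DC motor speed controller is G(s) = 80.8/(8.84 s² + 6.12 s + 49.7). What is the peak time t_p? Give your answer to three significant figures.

Dividing through by 8.84: denominator becomes s² + 0.6923 s + 5.622.
So ω_n = √5.622 = 2.37 rad/s and ζ = 0.6923/(2·2.37) = 0.146.
ω_d = 2.37·√(1 − 0.146²) = 2.35 rad/s. t_p = π/ω_d = 1.34 s.

t_p ≈ 1.34 s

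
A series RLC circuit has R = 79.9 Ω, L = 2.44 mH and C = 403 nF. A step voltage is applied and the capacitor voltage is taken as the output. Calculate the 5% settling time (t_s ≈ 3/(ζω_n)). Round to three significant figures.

t_s ≈ 0.000183 s

For a series RLC circuit (capacitor voltage as output), ω_n = 1/√(LC) = 1/√(2.44 mH · 403 nF) = 31900 rad/s.
ζ = (R/2)·√(C/L) = (79.9/2)·√(403 nF/2.44 mH) = 0.513.
t_s ≈ 3/(ζω_n) = 0.000183 s.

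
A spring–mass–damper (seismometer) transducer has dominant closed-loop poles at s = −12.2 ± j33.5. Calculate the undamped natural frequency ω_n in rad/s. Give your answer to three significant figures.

ω_n ≈ 35.7 rad/s

With σ = 12.2, ω_d = 33.5: ω_n = √(σ²+ω_d²) = 35.7 rad/s, ζ = σ/ω_n = 0.342.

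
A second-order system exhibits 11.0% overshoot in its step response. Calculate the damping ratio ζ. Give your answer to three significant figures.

From %OS = 100·exp(−πζ/√(1−ζ²)), invert to get ζ = −ln(OS)/√(π² + ln²(OS)) with OS = 0.110.
−ln 0.110 = 2.207, so ζ = 2.207/√(π² + 4.872) = 0.575.

ζ ≈ 0.575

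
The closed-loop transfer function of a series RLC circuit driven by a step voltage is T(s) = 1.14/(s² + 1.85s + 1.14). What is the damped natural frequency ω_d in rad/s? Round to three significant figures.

ω_d ≈ 0.533 rad/s

Comparing the denominator to s² + 2ζω_n s + ω_n²: ω_n = √1.14 = 1.07 rad/s, and 2ζω_n = 1.85 so ζ = 1.85/(2·1.07) = 0.866.
ω_d = 1.07·√(1 − 0.866²) = 0.533 rad/s.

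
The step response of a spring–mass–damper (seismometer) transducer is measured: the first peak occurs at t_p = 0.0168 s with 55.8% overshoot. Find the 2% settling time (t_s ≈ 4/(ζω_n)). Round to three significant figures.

t_s ≈ 0.115 s

From the overshoot, ζ = −ln(OS)/√(π²+ln²(OS)) = 0.183.
t_p = π/ω_d ⇒ ω_d = 187 rad/s; then ω_n = ω_d/√(1−ζ²) = 190 rad/s.
t_s ≈ 4/(ζω_n) = 4/(0.183·190) = 0.115 s.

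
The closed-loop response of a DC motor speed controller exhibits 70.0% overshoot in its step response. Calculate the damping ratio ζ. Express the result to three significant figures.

Inverting the overshoot relation: ζ = |ln 0.700|/√(π² + ln²0.700) = 0.113.

ζ ≈ 0.113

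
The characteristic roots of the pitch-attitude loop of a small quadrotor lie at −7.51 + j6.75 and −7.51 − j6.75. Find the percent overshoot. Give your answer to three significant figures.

With σ = 7.51, ω_d = 6.75: ω_n = √(σ²+ω_d²) = 10.1 rad/s, ζ = σ/ω_n = 0.744.
%OS = 100 e^{−πζ/√(1−ζ²)} with ζ = 0.744 gives 3.03%.

%OS ≈ 3.03%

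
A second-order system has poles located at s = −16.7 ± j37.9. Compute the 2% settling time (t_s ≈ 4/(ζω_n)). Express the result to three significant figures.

For poles at −σ ± jω_d, ζω_n = σ = 16.7, so t_s ≈ 4/σ = 0.240 s.

t_s ≈ 0.240 s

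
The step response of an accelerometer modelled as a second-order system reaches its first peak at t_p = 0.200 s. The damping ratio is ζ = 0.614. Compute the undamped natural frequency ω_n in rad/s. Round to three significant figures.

ω_n ≈ 19.9 rad/s

Peak time t_p = π/ω_d, so ω_d = π/t_p = π/0.200 = 15.7 rad/s.
ω_n = ω_d/√(1−ζ²) = 15.7/√0.623 = 19.9 rad/s.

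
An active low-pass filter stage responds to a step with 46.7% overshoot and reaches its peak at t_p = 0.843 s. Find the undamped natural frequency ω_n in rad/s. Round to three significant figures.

ω_n ≈ 3.83 rad/s

The overshoot fixes ζ = −ln(OS)/√(π²+ln²(OS)) = 0.236.
t_p = π/ω_d ⇒ ω_d = 3.73 rad/s; then ω_n = ω_d/√(1−ζ²) = 3.83 rad/s.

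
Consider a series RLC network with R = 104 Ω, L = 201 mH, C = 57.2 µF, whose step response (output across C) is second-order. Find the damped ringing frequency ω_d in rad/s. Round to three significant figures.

ω_d ≈ 142 rad/s

For a series RLC circuit (capacitor voltage as output), ω_n = 1/√(LC) = 1/√(201 mH · 57.2 µF) = 295 rad/s.
ζ = (R/2)·√(C/L) = (104/2)·√(57.2 µF/201 mH) = 0.877.
ω_d = 295·√(1 − 0.877²) = 142 rad/s.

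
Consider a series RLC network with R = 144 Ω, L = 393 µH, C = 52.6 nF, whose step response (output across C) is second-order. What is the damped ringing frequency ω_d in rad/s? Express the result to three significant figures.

For a series RLC circuit (capacitor voltage as output), ω_n = 1/√(LC) = 1/√(393 µH · 52.6 nF) = 220000 rad/s.
ζ = (R/2)·√(C/L) = (144/2)·√(52.6 nF/393 µH) = 0.833.
The damped frequency ω_d = ω_n√(1−ζ²) = 122000 rad/s.

ω_d ≈ 122000 rad/s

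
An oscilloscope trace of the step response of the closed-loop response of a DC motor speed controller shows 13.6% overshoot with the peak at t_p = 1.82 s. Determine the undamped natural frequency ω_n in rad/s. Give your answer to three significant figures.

From the overshoot, ζ = −ln(OS)/√(π²+ln²(OS)) = 0.536.
t_p = π/ω_d ⇒ ω_d = 1.73 rad/s; then ω_n = ω_d/√(1−ζ²) = 2.04 rad/s.

ω_n ≈ 2.04 rad/s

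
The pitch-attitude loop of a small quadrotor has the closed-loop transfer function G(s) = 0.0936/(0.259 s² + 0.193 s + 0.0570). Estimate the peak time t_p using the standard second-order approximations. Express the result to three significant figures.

Dividing through by 0.259: denominator becomes s² + 0.7452 s + 0.2201.
So ω_n = √0.2201 = 0.469 rad/s and ζ = 0.7452/(2·0.469) = 0.794.
The damped frequency ω_d = ω_n√(1−ζ²) = 0.285 rad/s. t_p = π/ω_d = 11.0 s.

t_p ≈ 11.0 s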